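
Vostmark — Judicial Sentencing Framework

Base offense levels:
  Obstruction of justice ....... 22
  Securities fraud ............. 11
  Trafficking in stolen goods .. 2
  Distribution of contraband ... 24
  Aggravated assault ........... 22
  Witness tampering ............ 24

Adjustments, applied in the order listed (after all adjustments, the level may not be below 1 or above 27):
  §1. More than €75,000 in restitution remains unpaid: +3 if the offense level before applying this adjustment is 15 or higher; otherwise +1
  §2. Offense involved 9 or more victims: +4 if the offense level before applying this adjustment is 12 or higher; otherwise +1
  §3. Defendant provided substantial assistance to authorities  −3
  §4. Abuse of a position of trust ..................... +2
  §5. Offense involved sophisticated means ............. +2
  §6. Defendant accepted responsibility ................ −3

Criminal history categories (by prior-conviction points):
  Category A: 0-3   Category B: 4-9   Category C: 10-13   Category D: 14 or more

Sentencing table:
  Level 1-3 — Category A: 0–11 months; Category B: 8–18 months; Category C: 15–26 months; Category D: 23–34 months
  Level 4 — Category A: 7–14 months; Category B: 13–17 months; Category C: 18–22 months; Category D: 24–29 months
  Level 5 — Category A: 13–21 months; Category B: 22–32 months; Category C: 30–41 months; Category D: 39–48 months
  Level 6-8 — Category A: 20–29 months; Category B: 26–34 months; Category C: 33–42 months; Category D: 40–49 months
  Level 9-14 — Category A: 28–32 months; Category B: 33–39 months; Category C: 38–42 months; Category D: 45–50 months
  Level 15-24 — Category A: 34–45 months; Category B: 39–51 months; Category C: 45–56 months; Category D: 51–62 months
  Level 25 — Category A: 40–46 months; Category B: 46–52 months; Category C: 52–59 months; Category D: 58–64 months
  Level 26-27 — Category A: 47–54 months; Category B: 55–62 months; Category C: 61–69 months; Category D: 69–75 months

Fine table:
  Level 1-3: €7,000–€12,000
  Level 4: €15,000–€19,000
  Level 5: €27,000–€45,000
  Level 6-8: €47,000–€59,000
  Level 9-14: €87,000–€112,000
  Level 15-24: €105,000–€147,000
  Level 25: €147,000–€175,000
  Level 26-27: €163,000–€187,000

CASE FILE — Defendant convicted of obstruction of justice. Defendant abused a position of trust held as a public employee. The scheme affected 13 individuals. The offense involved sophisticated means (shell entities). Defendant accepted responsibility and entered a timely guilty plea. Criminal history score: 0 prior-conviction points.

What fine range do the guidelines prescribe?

€163,000–€187,000

Base offense level for obstruction of justice: 22.
§2 applies (level before this adjustment is 22 ≥ 12, so +4): 22 + 4 = 26.
§4 applies: 26 + 2 = 28.
§5 applies: 28 + 2 = 30.
§6 applies: 30 − 3 = 27.
Final offense level: 27.
Level 27 falls in the 26-27 band.
Fine table: Level 26-27 → €163,000–€187,000.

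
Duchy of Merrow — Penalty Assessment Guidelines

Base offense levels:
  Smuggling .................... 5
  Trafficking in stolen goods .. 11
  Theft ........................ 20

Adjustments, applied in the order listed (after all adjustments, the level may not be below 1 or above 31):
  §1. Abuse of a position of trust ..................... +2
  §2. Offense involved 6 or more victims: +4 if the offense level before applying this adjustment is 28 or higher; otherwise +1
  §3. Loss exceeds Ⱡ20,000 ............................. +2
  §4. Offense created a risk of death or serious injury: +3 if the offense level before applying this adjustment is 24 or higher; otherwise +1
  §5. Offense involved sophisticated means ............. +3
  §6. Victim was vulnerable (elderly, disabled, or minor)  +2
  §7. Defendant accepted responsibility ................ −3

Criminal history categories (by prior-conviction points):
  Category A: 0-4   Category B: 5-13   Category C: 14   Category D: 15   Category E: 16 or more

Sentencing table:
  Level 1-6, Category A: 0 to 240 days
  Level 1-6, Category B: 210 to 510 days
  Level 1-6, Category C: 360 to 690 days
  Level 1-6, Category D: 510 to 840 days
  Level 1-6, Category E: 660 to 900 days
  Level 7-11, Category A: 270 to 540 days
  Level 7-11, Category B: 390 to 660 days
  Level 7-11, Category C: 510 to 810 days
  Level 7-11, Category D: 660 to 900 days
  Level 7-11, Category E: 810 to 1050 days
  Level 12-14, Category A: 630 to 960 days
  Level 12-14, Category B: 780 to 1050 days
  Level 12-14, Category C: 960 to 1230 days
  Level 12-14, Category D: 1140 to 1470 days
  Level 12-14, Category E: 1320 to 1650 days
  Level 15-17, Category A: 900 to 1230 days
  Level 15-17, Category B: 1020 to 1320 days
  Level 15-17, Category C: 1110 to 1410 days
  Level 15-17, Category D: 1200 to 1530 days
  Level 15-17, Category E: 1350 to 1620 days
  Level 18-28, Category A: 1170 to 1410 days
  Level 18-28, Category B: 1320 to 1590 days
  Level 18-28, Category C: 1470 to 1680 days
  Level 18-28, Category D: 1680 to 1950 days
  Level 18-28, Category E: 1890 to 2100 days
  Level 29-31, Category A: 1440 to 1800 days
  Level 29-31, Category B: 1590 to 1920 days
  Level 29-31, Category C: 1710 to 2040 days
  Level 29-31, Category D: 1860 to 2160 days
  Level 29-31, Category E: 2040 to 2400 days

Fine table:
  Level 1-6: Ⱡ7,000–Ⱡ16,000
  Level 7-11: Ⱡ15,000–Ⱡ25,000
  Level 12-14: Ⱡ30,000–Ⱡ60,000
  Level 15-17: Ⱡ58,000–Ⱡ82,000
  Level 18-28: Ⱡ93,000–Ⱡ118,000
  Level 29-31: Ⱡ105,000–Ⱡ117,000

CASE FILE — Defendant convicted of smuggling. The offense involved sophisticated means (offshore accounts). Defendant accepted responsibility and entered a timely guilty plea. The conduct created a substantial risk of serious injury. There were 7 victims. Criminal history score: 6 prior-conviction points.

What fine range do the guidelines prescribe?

Base offense level for smuggling: 5.
§1 does not apply.
§2 applies (level before this adjustment is 5 < 28, so +1): 5 + 1 = 6.
§4 applies (level before this adjustment is 6 < 24, so +1): 6 + 1 = 7.
§5 applies: 7 + 3 = 10.
§7 applies: 10 − 3 = 7.
Final offense level: 7.
Level 7 falls in the 7-11 band.
Fine table: Level 7-11 → Ⱡ15,000–Ⱡ25,000.

Ⱡ15,000–Ⱡ25,000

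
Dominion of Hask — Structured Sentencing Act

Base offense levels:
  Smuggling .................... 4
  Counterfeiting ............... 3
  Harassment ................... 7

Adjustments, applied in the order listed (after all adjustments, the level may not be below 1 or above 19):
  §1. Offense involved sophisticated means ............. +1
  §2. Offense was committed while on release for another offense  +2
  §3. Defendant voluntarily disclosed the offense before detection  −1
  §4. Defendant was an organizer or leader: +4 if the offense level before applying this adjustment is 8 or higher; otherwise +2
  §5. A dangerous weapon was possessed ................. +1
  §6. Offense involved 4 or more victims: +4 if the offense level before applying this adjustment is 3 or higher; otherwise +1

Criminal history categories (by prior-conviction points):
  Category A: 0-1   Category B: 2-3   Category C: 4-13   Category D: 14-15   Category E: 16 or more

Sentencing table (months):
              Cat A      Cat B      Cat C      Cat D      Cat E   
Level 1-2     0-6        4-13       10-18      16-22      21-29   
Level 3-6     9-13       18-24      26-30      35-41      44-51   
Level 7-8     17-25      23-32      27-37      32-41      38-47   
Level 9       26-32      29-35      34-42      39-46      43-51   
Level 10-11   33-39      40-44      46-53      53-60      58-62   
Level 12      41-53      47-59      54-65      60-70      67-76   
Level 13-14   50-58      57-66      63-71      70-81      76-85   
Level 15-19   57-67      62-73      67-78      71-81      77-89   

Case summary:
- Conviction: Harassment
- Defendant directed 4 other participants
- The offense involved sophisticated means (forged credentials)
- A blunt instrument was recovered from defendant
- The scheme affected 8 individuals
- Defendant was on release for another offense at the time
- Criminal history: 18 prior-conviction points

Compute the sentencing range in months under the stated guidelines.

77-89 months

Base offense level for harassment: 7.
§1 applies: 7 + 1 = 8.
§2 applies: 8 + 2 = 10.
§3 does not apply.
§4 applies (level before this adjustment is 10 ≥ 8, so +4): 10 + 4 = 14.
§5 applies: 14 + 1 = 15.
§6 applies (level before this adjustment is 15 ≥ 3, so +4): 15 + 4 = 19.
Final offense level: 19.
Criminal history: 18 prior points → Category E (16+).
Level 19 falls in the 15-19 band.
Grid: Level 15-19 × Category E = 77-89 months.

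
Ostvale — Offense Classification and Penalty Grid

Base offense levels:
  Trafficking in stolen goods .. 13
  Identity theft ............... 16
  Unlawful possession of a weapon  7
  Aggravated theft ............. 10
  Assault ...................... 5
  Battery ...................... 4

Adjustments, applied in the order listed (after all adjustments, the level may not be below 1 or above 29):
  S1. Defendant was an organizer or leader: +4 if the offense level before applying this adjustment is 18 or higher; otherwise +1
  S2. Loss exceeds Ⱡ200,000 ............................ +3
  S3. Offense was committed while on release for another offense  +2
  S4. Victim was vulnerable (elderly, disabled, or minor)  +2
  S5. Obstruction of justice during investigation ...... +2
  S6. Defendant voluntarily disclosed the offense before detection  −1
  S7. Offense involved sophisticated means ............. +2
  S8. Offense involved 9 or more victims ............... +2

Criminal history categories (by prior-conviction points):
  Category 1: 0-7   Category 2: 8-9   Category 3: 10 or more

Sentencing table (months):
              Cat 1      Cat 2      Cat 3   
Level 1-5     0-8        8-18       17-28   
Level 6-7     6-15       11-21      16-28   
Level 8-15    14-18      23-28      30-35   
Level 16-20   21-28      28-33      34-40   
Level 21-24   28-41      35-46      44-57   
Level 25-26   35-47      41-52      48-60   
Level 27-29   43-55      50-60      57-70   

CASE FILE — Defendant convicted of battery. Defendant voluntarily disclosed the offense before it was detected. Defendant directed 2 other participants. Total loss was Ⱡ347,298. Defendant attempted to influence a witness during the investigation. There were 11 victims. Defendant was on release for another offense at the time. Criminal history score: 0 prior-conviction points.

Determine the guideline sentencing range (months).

Base offense level for battery: 4.
S1 applies (level before this adjustment is 4 < 18, so +1): 4 + 1 = 5.
S2 applies: 5 + 3 = 8.
S3 applies: 8 + 2 = 10.
S5 applies: 10 + 2 = 12.
S6 applies: 12 − 1 = 11.
S7 does not apply.
S8 applies: 11 + 2 = 13.
Final offense level: 13.
Criminal history: 0 prior points → Category 1 (0-7).
Level 13 falls in the 8-15 band.
Grid: Level 8-15 × Category 1 = 14-18 months.

14-18 months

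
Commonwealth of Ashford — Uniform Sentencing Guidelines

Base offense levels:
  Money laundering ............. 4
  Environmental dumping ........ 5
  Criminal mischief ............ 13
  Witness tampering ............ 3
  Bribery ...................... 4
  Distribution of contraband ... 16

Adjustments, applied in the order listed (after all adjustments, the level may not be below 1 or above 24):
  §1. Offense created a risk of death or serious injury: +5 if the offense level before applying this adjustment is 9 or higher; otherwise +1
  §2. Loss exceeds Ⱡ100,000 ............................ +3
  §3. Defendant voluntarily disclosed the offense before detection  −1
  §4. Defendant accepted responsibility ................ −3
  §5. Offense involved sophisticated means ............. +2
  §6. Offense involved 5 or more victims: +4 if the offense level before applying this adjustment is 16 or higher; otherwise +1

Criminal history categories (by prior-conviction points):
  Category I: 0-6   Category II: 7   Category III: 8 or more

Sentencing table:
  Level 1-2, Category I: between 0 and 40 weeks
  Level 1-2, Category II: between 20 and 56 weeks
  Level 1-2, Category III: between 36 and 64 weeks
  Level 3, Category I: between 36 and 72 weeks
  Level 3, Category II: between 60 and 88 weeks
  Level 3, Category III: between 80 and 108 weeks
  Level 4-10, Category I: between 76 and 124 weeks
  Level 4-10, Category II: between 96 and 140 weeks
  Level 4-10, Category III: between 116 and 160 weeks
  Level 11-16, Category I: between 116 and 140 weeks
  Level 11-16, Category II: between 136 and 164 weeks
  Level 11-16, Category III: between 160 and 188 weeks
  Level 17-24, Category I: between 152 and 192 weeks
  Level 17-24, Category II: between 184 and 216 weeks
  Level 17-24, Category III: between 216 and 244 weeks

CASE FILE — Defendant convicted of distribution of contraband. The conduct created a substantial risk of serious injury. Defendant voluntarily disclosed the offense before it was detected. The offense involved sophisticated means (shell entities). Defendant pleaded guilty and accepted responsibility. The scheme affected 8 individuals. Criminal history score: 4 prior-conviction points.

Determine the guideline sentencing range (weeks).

Base offense level for distribution of contraband: 16.
§1 applies (level before this adjustment is 16 ≥ 9, so +5): 16 + 5 = 21.
§3 applies: 21 − 1 = 20.
§4 applies: 20 − 3 = 17.
§5 applies: 17 + 2 = 19.
§6 applies (level before this adjustment is 19 ≥ 16, so +4): 19 + 4 = 23.
Final offense level: 23.
Criminal history: 4 prior points → Category I (0-6).
Level 23 falls in the 17-24 band.
Grid: Level 17-24 × Category I = 152-192 weeks.

152-192 weeks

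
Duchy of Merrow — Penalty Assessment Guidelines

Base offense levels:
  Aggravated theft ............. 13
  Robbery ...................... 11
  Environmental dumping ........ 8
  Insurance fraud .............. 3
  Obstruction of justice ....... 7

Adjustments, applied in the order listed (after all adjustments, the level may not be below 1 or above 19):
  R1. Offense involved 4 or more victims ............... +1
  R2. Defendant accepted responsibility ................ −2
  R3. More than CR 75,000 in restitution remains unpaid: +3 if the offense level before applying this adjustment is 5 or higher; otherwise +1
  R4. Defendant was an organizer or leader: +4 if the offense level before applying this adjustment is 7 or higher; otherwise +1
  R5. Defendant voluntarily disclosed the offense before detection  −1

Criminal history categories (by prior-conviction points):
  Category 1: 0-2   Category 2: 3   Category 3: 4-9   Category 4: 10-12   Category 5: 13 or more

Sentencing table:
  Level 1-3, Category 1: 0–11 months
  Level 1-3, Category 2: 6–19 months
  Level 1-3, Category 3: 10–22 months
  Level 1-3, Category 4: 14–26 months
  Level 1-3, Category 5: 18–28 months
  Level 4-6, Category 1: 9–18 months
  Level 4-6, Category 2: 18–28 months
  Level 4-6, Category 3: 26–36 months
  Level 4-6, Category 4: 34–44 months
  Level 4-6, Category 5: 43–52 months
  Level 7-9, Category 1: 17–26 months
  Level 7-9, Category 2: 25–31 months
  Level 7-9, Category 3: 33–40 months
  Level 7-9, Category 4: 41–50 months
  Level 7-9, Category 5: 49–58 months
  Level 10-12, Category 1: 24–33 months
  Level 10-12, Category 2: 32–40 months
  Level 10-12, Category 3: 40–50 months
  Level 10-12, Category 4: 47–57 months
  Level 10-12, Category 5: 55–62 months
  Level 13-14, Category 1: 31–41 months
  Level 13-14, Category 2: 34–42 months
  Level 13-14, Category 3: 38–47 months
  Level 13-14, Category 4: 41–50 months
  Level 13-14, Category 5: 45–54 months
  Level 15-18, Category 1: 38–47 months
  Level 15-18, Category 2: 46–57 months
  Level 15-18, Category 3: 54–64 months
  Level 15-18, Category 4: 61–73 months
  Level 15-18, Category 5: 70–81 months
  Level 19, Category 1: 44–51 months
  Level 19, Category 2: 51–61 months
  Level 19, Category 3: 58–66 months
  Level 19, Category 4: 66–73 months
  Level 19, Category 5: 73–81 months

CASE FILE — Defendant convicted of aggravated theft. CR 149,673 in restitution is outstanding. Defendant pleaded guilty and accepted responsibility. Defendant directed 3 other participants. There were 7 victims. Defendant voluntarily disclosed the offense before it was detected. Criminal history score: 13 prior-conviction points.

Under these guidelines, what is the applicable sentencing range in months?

70-81 months

Base offense level for aggravated theft: 13.
R1 applies: 13 + 1 = 14.
R2 applies: 14 − 2 = 12.
R3 applies (level before this adjustment is 12 ≥ 5, so +3): 12 + 3 = 15.
R4 applies (level before this adjustment is 15 ≥ 7, so +4): 15 + 4 = 19.
R5 applies: 19 − 1 = 18.
Final offense level: 18.
Criminal history: 13 prior points → Category 5 (13+).
Level 18 falls in the 15-18 band.
Grid: Level 15-18 × Category 5 = 70-81 months.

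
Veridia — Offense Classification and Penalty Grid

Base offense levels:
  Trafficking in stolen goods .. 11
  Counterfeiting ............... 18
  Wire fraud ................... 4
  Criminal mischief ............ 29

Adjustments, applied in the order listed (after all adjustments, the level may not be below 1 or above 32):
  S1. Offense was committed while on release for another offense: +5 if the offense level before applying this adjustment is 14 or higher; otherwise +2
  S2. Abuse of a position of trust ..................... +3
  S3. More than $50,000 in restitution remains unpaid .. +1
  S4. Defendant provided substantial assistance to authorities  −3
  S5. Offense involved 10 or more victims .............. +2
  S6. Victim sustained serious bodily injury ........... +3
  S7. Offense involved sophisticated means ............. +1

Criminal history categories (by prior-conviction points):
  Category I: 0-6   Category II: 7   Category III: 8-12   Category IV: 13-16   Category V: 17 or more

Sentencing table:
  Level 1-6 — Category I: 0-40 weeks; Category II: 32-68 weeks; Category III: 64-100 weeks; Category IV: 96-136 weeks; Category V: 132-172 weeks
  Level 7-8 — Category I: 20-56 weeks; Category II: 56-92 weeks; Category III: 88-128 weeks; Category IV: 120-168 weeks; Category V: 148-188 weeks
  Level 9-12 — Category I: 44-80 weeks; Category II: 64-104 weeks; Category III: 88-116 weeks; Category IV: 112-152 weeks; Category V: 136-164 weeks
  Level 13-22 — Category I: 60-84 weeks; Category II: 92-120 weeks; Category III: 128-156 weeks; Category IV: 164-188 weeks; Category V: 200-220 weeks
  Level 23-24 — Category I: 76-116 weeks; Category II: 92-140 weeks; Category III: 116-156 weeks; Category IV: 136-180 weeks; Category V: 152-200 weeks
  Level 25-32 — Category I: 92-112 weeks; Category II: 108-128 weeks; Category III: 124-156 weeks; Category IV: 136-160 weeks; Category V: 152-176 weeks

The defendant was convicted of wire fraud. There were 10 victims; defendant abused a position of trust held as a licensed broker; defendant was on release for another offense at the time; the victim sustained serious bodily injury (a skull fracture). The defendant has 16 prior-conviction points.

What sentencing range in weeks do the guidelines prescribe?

164-188 weeks

Base offense level for wire fraud: 4.
S1 applies (level before this adjustment is 4 < 14, so +2): 4 + 2 = 6.
S2 applies: 6 + 3 = 9.
S4 does not apply.
S5 applies: 9 + 2 = 11.
S6 applies: 11 + 3 = 14.
S7 does not apply.
Final offense level: 14.
Criminal history: 16 prior points → Category IV (13-16).
Level 14 falls in the 13-22 band.
Grid: Level 13-22 × Category IV = 164-188 weeks.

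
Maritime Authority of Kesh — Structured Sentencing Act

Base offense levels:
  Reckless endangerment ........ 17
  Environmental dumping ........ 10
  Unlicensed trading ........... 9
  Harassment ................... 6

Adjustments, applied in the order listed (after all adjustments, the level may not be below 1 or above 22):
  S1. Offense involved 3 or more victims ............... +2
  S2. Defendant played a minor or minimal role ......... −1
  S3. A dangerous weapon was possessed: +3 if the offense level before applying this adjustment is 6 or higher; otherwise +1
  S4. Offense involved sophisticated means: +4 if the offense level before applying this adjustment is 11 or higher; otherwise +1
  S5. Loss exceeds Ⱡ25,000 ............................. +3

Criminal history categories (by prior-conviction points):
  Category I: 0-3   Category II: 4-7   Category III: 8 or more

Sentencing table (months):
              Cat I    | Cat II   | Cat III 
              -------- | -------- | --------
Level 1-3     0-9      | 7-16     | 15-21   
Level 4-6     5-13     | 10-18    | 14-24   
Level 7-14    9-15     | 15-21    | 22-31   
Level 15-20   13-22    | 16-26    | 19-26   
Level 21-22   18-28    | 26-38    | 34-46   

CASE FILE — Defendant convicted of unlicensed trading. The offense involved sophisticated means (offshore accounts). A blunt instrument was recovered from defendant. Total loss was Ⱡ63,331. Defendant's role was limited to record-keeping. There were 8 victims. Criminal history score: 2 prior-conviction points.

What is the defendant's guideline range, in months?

Base offense level for unlicensed trading: 9.
S1 applies: 9 + 2 = 11.
S2 applies: 11 − 1 = 10.
S3 applies (level before this adjustment is 10 ≥ 6, so +3): 10 + 3 = 13.
S4 applies (level before this adjustment is 13 ≥ 11, so +4): 13 + 4 = 17.
S5 applies: 17 + 3 = 20.
Final offense level: 20.
Criminal history: 2 prior points → Category I (0-3).
Level 20 falls in the 15-20 band.
Grid: Level 15-20 × Category I = 13-22 months.

13-22 months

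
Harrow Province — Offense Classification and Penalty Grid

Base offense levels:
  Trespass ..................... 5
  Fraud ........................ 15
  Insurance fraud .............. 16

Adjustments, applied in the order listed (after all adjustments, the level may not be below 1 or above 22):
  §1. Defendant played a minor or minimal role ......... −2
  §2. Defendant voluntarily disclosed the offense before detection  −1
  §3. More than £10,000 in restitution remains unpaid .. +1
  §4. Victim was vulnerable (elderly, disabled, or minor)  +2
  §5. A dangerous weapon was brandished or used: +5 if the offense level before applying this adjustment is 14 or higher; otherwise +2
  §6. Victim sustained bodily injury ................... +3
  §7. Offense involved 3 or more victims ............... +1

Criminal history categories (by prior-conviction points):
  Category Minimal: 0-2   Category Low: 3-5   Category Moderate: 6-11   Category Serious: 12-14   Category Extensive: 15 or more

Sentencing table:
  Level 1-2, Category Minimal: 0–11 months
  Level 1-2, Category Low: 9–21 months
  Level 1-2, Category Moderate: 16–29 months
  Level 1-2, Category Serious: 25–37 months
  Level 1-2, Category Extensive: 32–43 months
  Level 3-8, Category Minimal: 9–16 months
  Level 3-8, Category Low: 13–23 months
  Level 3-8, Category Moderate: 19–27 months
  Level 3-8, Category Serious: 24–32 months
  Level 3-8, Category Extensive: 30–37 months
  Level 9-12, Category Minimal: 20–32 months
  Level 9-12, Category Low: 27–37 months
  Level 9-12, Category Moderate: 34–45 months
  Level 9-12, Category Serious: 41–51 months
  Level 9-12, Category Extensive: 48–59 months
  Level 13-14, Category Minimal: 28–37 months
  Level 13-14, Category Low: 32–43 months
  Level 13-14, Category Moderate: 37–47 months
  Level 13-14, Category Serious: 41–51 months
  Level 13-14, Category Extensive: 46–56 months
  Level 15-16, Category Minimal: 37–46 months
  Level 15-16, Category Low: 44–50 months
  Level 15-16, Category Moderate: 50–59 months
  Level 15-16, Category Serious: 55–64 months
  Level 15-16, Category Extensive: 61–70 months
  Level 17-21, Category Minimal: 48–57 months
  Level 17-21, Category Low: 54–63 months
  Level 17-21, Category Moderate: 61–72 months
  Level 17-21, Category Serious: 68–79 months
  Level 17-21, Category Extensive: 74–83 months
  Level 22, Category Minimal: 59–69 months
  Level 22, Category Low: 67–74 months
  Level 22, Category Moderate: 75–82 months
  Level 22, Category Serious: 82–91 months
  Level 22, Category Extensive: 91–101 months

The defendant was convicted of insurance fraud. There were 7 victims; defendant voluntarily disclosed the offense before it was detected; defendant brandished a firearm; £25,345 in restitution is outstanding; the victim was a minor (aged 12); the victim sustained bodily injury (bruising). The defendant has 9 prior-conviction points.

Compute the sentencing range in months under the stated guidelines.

Base offense level for insurance fraud: 16.
§1 does not apply.
§2 applies: 16 − 1 = 15.
§3 applies: 15 + 1 = 16.
§4 applies: 16 + 2 = 18.
§5 applies (level before this adjustment is 18 ≥ 14, so +5): 18 + 5 = 23.
§6 applies: 23 + 3 = 26.
§7 applies: 26 + 1 = 27.
Level 27 exceeds the maximum of 22; capped at 22.
Final offense level: 22.
Criminal history: 9 prior points → Category Moderate (6-11).
Level 22 falls in the 22 band.
Grid: Level 22 × Category Moderate = 75-82 months.

75-82 months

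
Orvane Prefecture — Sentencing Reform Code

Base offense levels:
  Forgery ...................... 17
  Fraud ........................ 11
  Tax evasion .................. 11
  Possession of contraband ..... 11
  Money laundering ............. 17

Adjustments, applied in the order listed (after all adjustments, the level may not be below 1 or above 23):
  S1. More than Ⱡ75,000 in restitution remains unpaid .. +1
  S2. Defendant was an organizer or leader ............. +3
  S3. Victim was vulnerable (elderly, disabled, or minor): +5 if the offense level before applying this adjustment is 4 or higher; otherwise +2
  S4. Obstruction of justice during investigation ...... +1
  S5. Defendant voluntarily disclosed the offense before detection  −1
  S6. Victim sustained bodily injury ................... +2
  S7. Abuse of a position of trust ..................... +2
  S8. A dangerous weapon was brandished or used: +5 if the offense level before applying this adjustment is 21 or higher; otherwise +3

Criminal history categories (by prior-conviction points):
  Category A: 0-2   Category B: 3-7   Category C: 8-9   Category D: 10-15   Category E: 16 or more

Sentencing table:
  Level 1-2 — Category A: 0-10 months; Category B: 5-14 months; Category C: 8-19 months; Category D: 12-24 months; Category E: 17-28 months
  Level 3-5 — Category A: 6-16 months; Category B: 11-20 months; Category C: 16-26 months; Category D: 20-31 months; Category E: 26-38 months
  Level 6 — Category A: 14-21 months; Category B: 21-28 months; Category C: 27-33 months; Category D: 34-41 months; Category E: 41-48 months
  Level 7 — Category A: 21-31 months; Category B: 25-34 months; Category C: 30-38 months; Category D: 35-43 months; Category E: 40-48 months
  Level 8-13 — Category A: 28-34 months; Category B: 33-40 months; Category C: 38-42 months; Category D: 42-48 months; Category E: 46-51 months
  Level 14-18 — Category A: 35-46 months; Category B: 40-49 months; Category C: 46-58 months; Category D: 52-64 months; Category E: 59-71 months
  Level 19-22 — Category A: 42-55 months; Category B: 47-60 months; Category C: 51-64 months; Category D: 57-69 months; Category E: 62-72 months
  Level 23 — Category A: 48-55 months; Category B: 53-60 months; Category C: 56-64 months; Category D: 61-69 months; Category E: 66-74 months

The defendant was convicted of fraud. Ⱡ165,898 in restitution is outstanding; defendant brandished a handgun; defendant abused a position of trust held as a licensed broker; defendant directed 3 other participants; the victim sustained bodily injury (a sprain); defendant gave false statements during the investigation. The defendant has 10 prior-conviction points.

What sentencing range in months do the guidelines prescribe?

61-69 months

Base offense level for fraud: 11.
S1 applies: 11 + 1 = 12.
S2 applies: 12 + 3 = 15.
S4 applies: 15 + 1 = 16.
S6 applies: 16 + 2 = 18.
S7 applies: 18 + 2 = 20.
S8 applies (level before this adjustment is 20 < 21, so +3): 20 + 3 = 23.
Final offense level: 23.
Criminal history: 10 prior points → Category D (10-15).
Level 23 falls in the 23 band.
Grid: Level 23 × Category D = 61-69 months.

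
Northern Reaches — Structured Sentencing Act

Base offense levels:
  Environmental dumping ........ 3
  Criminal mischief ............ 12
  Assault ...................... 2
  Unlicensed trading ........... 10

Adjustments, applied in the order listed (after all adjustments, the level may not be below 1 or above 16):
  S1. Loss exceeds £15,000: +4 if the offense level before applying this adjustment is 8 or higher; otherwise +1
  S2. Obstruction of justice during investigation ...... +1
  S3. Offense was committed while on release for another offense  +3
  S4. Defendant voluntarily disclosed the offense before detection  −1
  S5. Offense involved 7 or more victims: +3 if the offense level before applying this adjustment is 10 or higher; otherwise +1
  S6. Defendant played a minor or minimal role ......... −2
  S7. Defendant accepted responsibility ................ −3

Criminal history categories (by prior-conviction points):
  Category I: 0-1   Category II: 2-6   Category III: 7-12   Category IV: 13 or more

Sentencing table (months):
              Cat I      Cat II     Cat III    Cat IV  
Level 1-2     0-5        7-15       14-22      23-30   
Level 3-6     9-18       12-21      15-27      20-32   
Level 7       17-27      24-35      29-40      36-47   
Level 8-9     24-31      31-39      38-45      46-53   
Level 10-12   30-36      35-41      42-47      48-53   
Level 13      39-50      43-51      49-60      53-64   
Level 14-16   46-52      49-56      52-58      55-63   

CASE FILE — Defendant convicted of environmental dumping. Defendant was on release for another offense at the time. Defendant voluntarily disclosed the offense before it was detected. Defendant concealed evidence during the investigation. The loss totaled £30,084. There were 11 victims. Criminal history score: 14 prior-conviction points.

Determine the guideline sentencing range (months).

Base offense level for environmental dumping: 3.
S1 applies (level before this adjustment is 3 < 8, so +1): 3 + 1 = 4.
S2 applies: 4 + 1 = 5.
S3 applies: 5 + 3 = 8.
S4 applies: 8 − 1 = 7.
S5 applies (level before this adjustment is 7 < 10, so +1): 7 + 1 = 8.
S7 does not apply.
Final offense level: 8.
Criminal history: 14 prior points → Category IV (13+).
Level 8 falls in the 8-9 band.
Grid: Level 8-9 × Category IV = 46-53 months.

46-53 months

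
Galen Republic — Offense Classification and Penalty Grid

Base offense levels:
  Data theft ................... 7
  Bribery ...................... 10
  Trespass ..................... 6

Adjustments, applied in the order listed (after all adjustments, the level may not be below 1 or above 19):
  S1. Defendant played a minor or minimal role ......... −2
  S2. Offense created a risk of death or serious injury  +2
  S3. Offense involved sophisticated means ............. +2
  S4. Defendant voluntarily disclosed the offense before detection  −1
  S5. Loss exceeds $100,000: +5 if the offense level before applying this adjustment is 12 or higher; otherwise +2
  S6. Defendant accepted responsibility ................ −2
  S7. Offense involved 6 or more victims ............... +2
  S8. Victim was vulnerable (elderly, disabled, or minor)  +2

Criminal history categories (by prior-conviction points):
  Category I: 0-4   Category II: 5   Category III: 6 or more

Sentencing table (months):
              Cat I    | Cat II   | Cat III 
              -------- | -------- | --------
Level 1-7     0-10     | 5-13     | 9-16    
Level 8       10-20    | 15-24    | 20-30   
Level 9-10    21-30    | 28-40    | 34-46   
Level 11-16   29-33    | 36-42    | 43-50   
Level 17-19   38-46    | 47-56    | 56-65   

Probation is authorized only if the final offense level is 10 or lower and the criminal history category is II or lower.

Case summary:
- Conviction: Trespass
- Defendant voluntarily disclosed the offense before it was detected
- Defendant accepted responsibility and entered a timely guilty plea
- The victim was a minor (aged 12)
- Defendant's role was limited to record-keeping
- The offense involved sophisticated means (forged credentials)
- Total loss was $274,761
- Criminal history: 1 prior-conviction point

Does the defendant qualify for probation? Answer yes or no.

Yes

Base offense level for trespass: 6.
S1 applies: 6 − 2 = 4.
S2 does not apply.
S3 applies: 4 + 2 = 6.
S4 applies: 6 − 1 = 5.
S5 applies (level before this adjustment is 5 < 12, so +2): 5 + 2 = 7.
S6 applies: 7 − 2 = 5.
S7 does not apply.
S8 applies: 5 + 2 = 7.
Final offense level: 7.
Criminal history: 1 prior point → Category I (0-4).
Level 7 falls in the 1-7 band.
Grid: Level 1-7 × Category I = 0-10 months.
Probation check: level 7 ≤ 10 and category I ≤ II → eligible.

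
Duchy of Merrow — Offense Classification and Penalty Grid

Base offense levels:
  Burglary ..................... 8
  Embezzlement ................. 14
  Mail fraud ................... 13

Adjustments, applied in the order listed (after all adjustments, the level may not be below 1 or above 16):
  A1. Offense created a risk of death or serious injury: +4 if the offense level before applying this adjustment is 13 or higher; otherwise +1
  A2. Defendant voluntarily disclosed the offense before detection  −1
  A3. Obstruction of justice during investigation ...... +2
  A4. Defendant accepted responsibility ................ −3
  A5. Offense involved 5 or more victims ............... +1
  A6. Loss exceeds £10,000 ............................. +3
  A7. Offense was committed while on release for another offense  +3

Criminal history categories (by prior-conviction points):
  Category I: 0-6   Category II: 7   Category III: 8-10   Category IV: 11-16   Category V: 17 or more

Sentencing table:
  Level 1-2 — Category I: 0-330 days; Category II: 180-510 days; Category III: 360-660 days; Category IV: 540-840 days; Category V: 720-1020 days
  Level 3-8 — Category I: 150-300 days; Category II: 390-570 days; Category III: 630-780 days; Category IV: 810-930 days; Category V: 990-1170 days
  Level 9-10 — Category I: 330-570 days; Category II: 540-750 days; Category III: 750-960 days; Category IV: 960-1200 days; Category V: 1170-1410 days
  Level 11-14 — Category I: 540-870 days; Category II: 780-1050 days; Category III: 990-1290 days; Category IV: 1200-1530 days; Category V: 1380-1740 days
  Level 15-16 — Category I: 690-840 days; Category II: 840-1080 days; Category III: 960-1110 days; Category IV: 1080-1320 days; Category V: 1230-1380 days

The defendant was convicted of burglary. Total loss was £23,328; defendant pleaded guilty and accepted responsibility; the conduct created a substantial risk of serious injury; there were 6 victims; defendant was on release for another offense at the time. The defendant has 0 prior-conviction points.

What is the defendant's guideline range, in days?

Base offense level for burglary: 8.
A1 applies (level before this adjustment is 8 < 13, so +1): 8 + 1 = 9.
A3 does not apply.
A4 applies: 9 − 3 = 6.
A5 applies: 6 + 1 = 7.
A6 applies: 7 + 3 = 10.
A7 applies: 10 + 3 = 13.
Final offense level: 13.
Criminal history: 0 prior points → Category I (0-6).
Level 13 falls in the 11-14 band.
Grid: Level 11-14 × Category I = 540-870 days.

540-870 days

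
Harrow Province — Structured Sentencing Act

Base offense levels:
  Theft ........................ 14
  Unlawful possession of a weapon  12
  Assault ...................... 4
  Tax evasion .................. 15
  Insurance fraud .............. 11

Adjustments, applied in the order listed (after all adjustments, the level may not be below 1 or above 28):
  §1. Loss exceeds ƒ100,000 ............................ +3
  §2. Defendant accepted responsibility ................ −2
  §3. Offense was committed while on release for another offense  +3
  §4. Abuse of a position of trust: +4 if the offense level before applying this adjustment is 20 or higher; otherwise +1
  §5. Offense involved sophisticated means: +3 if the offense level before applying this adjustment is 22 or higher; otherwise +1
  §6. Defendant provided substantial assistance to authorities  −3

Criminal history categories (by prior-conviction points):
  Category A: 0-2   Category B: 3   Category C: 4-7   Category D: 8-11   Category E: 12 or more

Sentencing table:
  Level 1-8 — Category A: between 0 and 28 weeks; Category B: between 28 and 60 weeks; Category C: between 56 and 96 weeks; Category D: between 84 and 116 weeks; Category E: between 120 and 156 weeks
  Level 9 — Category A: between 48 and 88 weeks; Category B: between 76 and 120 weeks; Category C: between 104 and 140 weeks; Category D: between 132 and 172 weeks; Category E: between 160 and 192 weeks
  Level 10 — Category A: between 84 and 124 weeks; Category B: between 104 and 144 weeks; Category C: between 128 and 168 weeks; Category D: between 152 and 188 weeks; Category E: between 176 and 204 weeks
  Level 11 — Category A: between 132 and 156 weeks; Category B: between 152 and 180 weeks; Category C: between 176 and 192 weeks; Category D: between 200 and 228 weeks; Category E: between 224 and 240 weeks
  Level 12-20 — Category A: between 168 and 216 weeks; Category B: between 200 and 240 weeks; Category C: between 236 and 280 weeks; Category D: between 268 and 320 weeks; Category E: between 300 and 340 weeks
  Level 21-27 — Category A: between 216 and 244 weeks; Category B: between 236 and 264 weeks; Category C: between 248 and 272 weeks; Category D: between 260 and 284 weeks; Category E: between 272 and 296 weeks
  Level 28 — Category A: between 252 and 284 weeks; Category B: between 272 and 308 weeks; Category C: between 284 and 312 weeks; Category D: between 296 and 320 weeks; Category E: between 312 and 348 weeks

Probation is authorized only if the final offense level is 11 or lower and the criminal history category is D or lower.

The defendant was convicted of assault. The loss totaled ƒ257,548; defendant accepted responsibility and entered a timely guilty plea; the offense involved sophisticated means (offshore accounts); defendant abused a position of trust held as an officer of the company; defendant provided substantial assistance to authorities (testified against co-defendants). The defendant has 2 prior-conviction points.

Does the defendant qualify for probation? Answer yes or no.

Base offense level for assault: 4.
§1 applies: 4 + 3 = 7.
§2 applies: 7 − 2 = 5.
§4 applies (level before this adjustment is 5 < 20, so +1): 5 + 1 = 6.
§5 applies (level before this adjustment is 6 < 22, so +1): 6 + 1 = 7.
§6 applies: 7 − 3 = 4.
Final offense level: 4.
Criminal history: 2 prior points → Category A (0-2).
Level 4 falls in the 1-8 band.
Grid: Level 1-8 × Category A = 0-28 weeks.
Probation check: level 4 ≤ 11 and category A ≤ D → eligible.

Yes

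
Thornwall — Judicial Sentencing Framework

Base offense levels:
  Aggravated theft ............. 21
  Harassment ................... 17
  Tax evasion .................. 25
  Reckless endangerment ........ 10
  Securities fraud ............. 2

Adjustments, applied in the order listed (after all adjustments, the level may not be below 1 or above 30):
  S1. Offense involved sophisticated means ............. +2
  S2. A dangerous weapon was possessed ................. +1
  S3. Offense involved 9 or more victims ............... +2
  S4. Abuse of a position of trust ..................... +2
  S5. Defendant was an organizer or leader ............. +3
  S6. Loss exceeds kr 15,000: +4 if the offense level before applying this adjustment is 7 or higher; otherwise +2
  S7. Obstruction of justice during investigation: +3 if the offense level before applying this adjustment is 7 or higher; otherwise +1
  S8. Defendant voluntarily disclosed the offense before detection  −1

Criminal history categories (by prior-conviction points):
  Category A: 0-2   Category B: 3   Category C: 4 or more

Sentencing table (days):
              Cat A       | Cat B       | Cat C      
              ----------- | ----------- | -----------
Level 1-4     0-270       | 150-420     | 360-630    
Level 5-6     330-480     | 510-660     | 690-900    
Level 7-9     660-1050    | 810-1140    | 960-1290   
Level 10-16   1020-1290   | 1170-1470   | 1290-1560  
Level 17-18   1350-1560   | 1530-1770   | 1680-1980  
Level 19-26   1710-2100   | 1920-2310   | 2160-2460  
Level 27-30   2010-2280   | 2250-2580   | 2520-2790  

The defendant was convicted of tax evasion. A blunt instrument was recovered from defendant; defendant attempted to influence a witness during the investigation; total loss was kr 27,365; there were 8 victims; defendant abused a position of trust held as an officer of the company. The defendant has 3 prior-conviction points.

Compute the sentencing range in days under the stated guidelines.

Base offense level for tax evasion: 25.
S2 applies: 25 + 1 = 26.
S4 applies: 26 + 2 = 28.
S5 does not apply.
S6 applies (level before this adjustment is 28 ≥ 7, so +4): 28 + 4 = 32.
S7 applies (level before this adjustment is 32 ≥ 7, so +3): 32 + 3 = 35.
S8 does not apply.
Level 35 exceeds the maximum of 30; capped at 30.
Final offense level: 30.
Criminal history: 3 prior points → Category B (3).
Level 30 falls in the 27-30 band.
Grid: Level 27-30 × Category B = 2250-2580 days.

2250-2580 days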